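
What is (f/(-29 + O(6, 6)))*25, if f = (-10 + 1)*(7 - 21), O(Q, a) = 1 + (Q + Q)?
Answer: -1575/8 ≈ -196.88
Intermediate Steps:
O(Q, a) = 1 + 2*Q
f = 126 (f = -9*(-14) = 126)
(f/(-29 + O(6, 6)))*25 = (126/(-29 + (1 + 2*6)))*25 = (126/(-29 + (1 + 12)))*25 = (126/(-29 + 13))*25 = (126/(-16))*25 = (126*(-1/16))*25 = -63/8*25 = -1575/8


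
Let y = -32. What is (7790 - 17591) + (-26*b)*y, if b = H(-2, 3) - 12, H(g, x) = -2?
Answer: -21449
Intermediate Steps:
b = -14 (b = -2 - 12 = -14)
(7790 - 17591) + (-26*b)*y = (7790 - 17591) - 26*(-14)*(-32) = -9801 + 364*(-32) = -9801 - 11648 = -21449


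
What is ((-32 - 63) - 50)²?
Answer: 21025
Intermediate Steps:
((-32 - 63) - 50)² = (-95 - 50)² = (-145)² = 21025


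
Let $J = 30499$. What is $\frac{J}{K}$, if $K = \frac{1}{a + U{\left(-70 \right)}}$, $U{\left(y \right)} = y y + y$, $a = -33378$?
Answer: $-870685452$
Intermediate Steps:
$U{\left(y \right)} = y + y^{2}$ ($U{\left(y \right)} = y^{2} + y = y + y^{2}$)
$K = - \frac{1}{28548}$ ($K = \frac{1}{-33378 - 70 \left(1 - 70\right)} = \frac{1}{-33378 - -4830} = \frac{1}{-33378 + 4830} = \frac{1}{-28548} = - \frac{1}{28548} \approx -3.5029 \cdot 10^{-5}$)
$\frac{J}{K} = \frac{30499}{- \frac{1}{28548}} = 30499 \left(-28548\right) = -870685452$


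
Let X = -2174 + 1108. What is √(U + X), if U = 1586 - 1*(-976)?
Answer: 2*√374 ≈ 38.678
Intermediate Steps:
U = 2562 (U = 1586 + 976 = 2562)
X = -1066
√(U + X) = √(2562 - 1066) = √1496 = 2*√374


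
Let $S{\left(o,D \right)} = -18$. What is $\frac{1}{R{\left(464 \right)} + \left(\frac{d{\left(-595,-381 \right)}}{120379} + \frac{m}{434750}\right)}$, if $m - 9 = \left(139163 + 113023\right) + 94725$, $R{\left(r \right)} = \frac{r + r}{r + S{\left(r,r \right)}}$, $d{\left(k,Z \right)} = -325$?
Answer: $\frac{1167065376575}{3356472472739} \approx 0.34771$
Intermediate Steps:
$R{\left(r \right)} = \frac{2 r}{-18 + r}$ ($R{\left(r \right)} = \frac{r + r}{r - 18} = \frac{2 r}{-18 + r}$)
$m = 346920$ ($m = 9 + \left(\left(139163 + 113023\right) + 94725\right) = 9 + \left(252186 + 94725\right) = 9 + 346911 = 346920$)
$\frac{1}{R{\left(464 \right)} + \left(\frac{d{\left(-595,-381 \right)}}{120379} + \frac{m}{434750}\right)} = \frac{1}{2 \cdot 464 \frac{1}{-18 + 464} + \left(- \frac{325}{120379} + \frac{346920}{434750}\right)} = \frac{1}{2 \cdot 464 \cdot \frac{1}{446} + \left(\left(-325\right) \frac{1}{120379} + 346920 \cdot \frac{1}{434750}\right)} = \frac{1}{2 \cdot 464 \cdot \frac{1}{446} + \left(- \frac{325}{120379} + \frac{34692}{43475}\right)} = \frac{1}{\frac{464}{223} + \frac{4162058893}{5233477025}} = \frac{1}{\frac{3356472472739}{1167065376575}} = \frac{1167065376575}{3356472472739}$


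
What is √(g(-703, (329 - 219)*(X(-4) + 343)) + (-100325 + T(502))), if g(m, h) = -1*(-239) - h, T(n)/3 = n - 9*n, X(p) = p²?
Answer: 2*I*√37906 ≈ 389.39*I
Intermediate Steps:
T(n) = -24*n (T(n) = 3*(n - 9*n) = 3*(-8*n) = -24*n)
g(m, h) = 239 - h
√(g(-703, (329 - 219)*(X(-4) + 343)) + (-100325 + T(502))) = √((239 - (329 - 219)*((-4)² + 343)) + (-100325 - 24*502)) = √((239 - 110*(16 + 343)) + (-100325 - 12048)) = √((239 - 110*359) - 112373) = √((239 - 1*39490) - 112373) = √((239 - 39490) - 112373) = √(-39251 - 112373) = √(-151624) = 2*I*√37906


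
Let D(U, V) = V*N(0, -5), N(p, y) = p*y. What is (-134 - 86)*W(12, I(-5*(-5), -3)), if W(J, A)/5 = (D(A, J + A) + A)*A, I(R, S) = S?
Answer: -9900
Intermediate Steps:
D(U, V) = 0 (D(U, V) = V*(0*(-5)) = V*0 = 0)
W(J, A) = 5*A**2 (W(J, A) = 5*((0 + A)*A) = 5*(A*A) = 5*A**2)
(-134 - 86)*W(12, I(-5*(-5), -3)) = (-134 - 86)*(5*(-3)**2) = -1100*9 = -220*45 = -9900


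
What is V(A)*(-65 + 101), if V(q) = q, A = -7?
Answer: -252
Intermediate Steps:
V(A)*(-65 + 101) = -7*(-65 + 101) = -7*36 = -252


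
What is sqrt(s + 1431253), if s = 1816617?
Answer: sqrt(3247870) ≈ 1802.2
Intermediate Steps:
sqrt(s + 1431253) = sqrt(1816617 + 1431253) = sqrt(3247870)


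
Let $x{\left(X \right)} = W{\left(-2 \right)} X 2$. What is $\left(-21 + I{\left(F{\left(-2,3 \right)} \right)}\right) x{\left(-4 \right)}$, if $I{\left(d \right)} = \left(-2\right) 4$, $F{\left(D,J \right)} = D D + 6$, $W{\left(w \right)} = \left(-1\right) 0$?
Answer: $0$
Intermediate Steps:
$W{\left(w \right)} = 0$
$F{\left(D,J \right)} = 6 + D^{2}$ ($F{\left(D,J \right)} = D^{2} + 6 = 6 + D^{2}$)
$x{\left(X \right)} = 0$ ($x{\left(X \right)} = 0 X 2 = 0 \cdot 2 X = 0$)
$I{\left(d \right)} = -8$
$\left(-21 + I{\left(F{\left(-2,3 \right)} \right)}\right) x{\left(-4 \right)} = \left(-21 - 8\right) 0 = \left(-29\right) 0 = 0$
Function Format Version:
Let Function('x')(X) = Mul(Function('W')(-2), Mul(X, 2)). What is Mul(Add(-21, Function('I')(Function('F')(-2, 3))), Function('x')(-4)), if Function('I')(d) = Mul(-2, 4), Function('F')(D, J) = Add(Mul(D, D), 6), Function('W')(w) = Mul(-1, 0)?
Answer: 0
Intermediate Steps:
Function('W')(w) = 0
Function('F')(D, J) = Add(6, Pow(D, 2)) (Function('F')(D, J) = Add(Pow(D, 2), 6) = Add(6, Pow(D, 2)))
Function('x')(X) = 0 (Function('x')(X) = Mul(0, Mul(X, 2)) = Mul(0, Mul(2, X)) = 0)
Function('I')(d) = -8
Mul(Add(-21, Function('I')(Function('F')(-2, 3))), Function('x')(-4)) = Mul(Add(-21, -8), 0) = Mul(-29, 0) = 0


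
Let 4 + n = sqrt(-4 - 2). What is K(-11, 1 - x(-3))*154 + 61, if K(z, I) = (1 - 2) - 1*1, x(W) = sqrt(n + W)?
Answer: -247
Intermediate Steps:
n = -4 + I*sqrt(6) (n = -4 + sqrt(-4 - 2) = -4 + sqrt(-6) = -4 + I*sqrt(6) ≈ -4.0 + 2.4495*I)
x(W) = sqrt(-4 + W + I*sqrt(6)) (x(W) = sqrt((-4 + I*sqrt(6)) + W) = sqrt(-4 + W + I*sqrt(6)))
K(z, I) = -2 (K(z, I) = -1 - 1 = -2)
K(-11, 1 - x(-3))*154 + 61 = -2*154 + 61 = -308 + 61 = -247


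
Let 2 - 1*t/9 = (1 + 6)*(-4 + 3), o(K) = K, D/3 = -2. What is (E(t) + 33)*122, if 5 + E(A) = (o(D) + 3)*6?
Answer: 1220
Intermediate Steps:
D = -6 (D = 3*(-2) = -6)
t = 81 (t = 18 - 9*(1 + 6)*(-4 + 3) = 18 - 63*(-1) = 18 - 9*(-7) = 18 + 63 = 81)
E(A) = -23 (E(A) = -5 + (-6 + 3)*6 = -5 - 3*6 = -5 - 18 = -23)
(E(t) + 33)*122 = (-23 + 33)*122 = 10*122 = 1220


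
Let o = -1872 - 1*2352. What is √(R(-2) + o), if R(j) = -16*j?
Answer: 4*I*√262 ≈ 64.746*I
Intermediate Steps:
o = -4224 (o = -1872 - 2352 = -4224)
√(R(-2) + o) = √(-16*(-2) - 4224) = √(32 - 4224) = √(-4192) = 4*I*√262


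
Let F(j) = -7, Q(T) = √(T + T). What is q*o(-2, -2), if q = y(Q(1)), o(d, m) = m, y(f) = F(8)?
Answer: 14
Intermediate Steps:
Q(T) = √2*√T (Q(T) = √(2*T) = √2*√T)
y(f) = -7
q = -7
q*o(-2, -2) = -7*(-2) = 14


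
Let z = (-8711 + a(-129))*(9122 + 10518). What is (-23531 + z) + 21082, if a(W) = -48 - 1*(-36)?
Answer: -171322169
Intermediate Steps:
a(W) = -12 (a(W) = -48 + 36 = -12)
z = -171319720 (z = (-8711 - 12)*(9122 + 10518) = -8723*19640 = -171319720)
(-23531 + z) + 21082 = (-23531 - 171319720) + 21082 = -171343251 + 21082 = -171322169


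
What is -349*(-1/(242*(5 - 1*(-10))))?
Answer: 349/3630 ≈ 0.096143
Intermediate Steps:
-349*(-1/(242*(5 - 1*(-10)))) = -349*(-1/(242*(5 + 10))) = -349/((-242*15)) = -349/(-3630) = -349*(-1/3630) = 349/3630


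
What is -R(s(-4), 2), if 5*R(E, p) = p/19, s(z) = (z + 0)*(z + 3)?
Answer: -2/95 ≈ -0.021053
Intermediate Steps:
s(z) = z*(3 + z)
R(E, p) = p/95 (R(E, p) = (p/19)/5 = p/95)
-R(s(-4), 2) = -2/95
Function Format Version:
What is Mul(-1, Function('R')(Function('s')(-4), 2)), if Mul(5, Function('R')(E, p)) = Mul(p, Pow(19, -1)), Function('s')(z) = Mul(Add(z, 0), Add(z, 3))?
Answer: Rational(-2, 95) ≈ -0.021053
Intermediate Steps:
Function('s')(z) = Mul(z, Add(3, z))
Function('R')(E, p) = Mul(Rational(1, 95), p) (Function('R')(E, p) = Mul(Rational(1, 5), Mul(p, Pow(19, -1))) = Mul(Rational(1, 5), Mul(p, Rational(1, 19))) = Mul(Rational(1, 5), Mul(Rational(1, 19), p)) = Mul(Rational(1, 95), p))
Mul(-1, Function('R')(Function('s')(-4), 2)) = Mul(-1, Mul(Rational(1, 95), 2)) = Mul(-1, Rational(2, 95)) = Rational(-2, 95)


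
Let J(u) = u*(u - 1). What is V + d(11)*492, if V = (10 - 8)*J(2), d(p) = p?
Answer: 5416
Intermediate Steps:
J(u) = u*(-1 + u)
V = 4 (V = (10 - 8)*(2*(-1 + 2)) = 2*(2*1) = 2*2 = 4)
V + d(11)*492 = 4 + 11*492 = 4 + 5412 = 5416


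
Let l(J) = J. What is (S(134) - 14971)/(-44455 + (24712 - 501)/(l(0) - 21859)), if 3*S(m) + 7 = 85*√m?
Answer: 122738285/364412271 - 1858015*√134/2915298168 ≈ 0.32943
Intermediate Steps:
S(m) = -7/3 + 85*√m/3 (S(m) = -7/3 + (85*√m)/3 = -7/3 + 85*√m/3)
(S(134) - 14971)/(-44455 + (24712 - 501)/(l(0) - 21859)) = ((-7/3 + 85*√134/3) - 14971)/(-44455 + (24712 - 501)/(0 - 21859)) = (-44920/3 + 85*√134/3)/(-44455 + 24211/(-21859)) = (-44920/3 + 85*√134/3)/(-44455 + 24211*(-1/21859)) = (-44920/3 + 85*√134/3)/(-44455 - 24211/21859) = (-44920/3 + 85*√134/3)/(-971766056/21859) = (-44920/3 + 85*√134/3)*(-21859/971766056) = 122738285/364412271 - 1858015*√134/2915298168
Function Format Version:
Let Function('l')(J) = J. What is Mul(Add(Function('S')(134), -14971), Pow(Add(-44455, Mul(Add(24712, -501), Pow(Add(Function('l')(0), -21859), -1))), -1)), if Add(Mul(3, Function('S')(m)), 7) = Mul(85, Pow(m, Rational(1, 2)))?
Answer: Add(Rational(122738285, 364412271), Mul(Rational(-1858015, 2915298168), Pow(134, Rational(1, 2)))) ≈ 0.32943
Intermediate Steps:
Function('S')(m) = Add(Rational(-7, 3), Mul(Rational(85, 3), Pow(m, Rational(1, 2)))) (Function('S')(m) = Add(Rational(-7, 3), Mul(Rational(1, 3), Mul(85, Pow(m, Rational(1, 2))))) = Add(Rational(-7, 3), Mul(Rational(85, 3), Pow(m, Rational(1, 2)))))
Mul(Add(Function('S')(134), -14971), Pow(Add(-44455, Mul(Add(24712, -501), Pow(Add(Function('l')(0), -21859), -1))), -1)) = Mul(Add(Add(Rational(-7, 3), Mul(Rational(85, 3), Pow(134, Rational(1, 2)))), -14971), Pow(Add(-44455, Mul(Add(24712, -501), Pow(Add(0, -21859), -1))), -1)) = Mul(Add(Rational(-44920, 3), Mul(Rational(85, 3), Pow(134, Rational(1, 2)))), Pow(Add(-44455, Mul(24211, Pow(-21859, -1))), -1)) = Mul(Add(Rational(-44920, 3), Mul(Rational(85, 3), Pow(134, Rational(1, 2)))), Pow(Add(-44455, Mul(24211, Rational(-1, 21859))), -1)) = Mul(Add(Rational(-44920, 3), Mul(Rational(85, 3), Pow(134, Rational(1, 2)))), Pow(Add(-44455, Rational(-24211, 21859)), -1)) = Mul(Add(Rational(-44920, 3), Mul(Rational(85, 3), Pow(134, Rational(1, 2)))), Pow(Rational(-971766056, 21859), -1)) = Mul(Add(Rational(-44920, 3), Mul(Rational(85, 3), Pow(134, Rational(1, 2)))), Rational(-21859, 971766056)) = Add(Rational(122738285, 364412271), Mul(Rational(-1858015, 2915298168), Pow(134, Rational(1, 2))))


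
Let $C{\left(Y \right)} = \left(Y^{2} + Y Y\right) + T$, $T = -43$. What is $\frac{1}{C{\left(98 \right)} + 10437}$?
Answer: $\frac{1}{29602} \approx 3.3782 \cdot 10^{-5}$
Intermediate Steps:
$C{\left(Y \right)} = -43 + 2 Y^{2}$ ($C{\left(Y \right)} = \left(Y^{2} + Y Y\right) - 43 = \left(Y^{2} + Y^{2}\right) - 43 = 2 Y^{2} - 43 = -43 + 2 Y^{2}$)
$\frac{1}{C{\left(98 \right)} + 10437} = \frac{1}{\left(-43 + 2 \cdot 98^{2}\right) + 10437} = \frac{1}{\left(-43 + 2 \cdot 9604\right) + 10437} = \frac{1}{\left(-43 + 19208\right) + 10437} = \frac{1}{19165 + 10437} = \frac{1}{29602}$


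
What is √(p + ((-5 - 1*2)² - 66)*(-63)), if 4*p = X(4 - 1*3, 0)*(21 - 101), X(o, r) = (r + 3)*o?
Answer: √1011 ≈ 31.796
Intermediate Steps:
X(o, r) = o*(3 + r) (X(o, r) = (3 + r)*o = o*(3 + r))
p = -60 (p = (((4 - 1*3)*(3 + 0))*(21 - 101))/4 = (((4 - 3)*3)*(-80))/4 = ((1*3)*(-80))/4 = (3*(-80))/4 = (¼)*(-240) = -60)
√(p + ((-5 - 1*2)² - 66)*(-63)) = √(-60 + ((-5 - 1*2)² - 66)*(-63)) = √(-60 + ((-5 - 2)² - 66)*(-63)) = √(-60 + ((-7)² - 66)*(-63)) = √(-60 + (49 - 66)*(-63)) = √(-60 - 17*(-63)) = √(-60 + 1071) = √1011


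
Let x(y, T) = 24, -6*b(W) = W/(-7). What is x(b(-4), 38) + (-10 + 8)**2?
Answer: 28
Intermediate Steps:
b(W) = W/42 (b(W) = -W/(6*(-7)) = -W*(-1)/(6*7) = -(-1)*W/42 = W/42)
x(b(-4), 38) + (-10 + 8)**2 = 24 + (-10 + 8)**2 = 24 + (-2)**2 = 24 + 4 = 28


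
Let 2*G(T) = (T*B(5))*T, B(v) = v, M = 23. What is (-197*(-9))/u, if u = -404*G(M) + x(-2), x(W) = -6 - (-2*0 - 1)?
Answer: -1773/534295 ≈ -0.0033184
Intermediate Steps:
x(W) = -5 (x(W) = -6 - (0 - 1) = -6 - 1*(-1) = -6 + 1 = -5)
G(T) = 5*T²/2 (G(T) = ((T*5)*T)/2 = ((5*T)*T)/2 = (5*T²)/2 = 5*T²/2)
u = -534295 (u = -1010*23² - 5 = -1010*529 - 5 = -404*2645/2 - 5 = -534290 - 5 = -534295)
(-197*(-9))/u = -197*(-9)/(-534295) = 1773*(-1/534295) = -1773/534295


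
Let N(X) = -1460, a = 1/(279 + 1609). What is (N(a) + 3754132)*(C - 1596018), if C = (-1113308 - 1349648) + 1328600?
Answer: -10246198059328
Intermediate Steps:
C = -1134356 (C = -2462956 + 1328600 = -1134356)
a = 1/1888 ≈ 0.00052966
(N(a) + 3754132)*(C - 1596018) = (-1460 + 3754132)*(-1134356 - 1596018) = 3752672*(-2730374) = -10246198059328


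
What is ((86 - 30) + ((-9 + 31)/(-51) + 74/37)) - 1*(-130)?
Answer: 9566/51 ≈ 187.57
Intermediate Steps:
((86 - 30) + ((-9 + 31)/(-51) + 74/37)) - 1*(-130) = (56 + (22*(-1/51) + 74*(1/37))) + 130 = (56 + (-22/51 + 2)) + 130 = (56 + 80/51) + 130 = 2936/51 + 130 = 9566/51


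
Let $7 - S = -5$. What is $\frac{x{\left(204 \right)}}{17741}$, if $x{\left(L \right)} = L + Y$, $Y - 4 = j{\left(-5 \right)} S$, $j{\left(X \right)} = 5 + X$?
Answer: $\frac{208}{17741} \approx 0.011724$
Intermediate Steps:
$S = 12$ ($S = 7 - -5 = 7 + 5 = 12$)
$Y = 4$ ($Y = 4 + \left(5 - 5\right) 12 = 4 + 0 \cdot 12 = 4 + 0 = 4$)
$x{\left(L \right)} = 4 + L$ ($x{\left(L \right)} = L + 4 = 4 + L$)
$\frac{x{\left(204 \right)}}{17741} = \frac{4 + 204}{17741} = 208 \cdot \frac{1}{17741} = \frac{208}{17741}$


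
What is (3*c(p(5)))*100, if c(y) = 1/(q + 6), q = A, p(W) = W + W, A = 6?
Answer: 25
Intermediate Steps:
p(W) = 2*W
q = 6
c(y) = 1/12 (c(y) = 1/(6 + 6) = 1/12)
(3*c(p(5)))*100 = (3*(1/12))*100 = (¼)*100 = 25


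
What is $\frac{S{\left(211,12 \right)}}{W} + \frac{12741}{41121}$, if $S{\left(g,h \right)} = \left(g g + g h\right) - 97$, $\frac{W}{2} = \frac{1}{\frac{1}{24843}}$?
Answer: $\frac{1565279}{1247337} \approx 1.2549$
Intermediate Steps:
$W = 49686$ ($W = \frac{2}{\frac{1}{24843}} = 2 \frac{1}{\frac{1}{24843}} = 2 \cdot 24843 = 49686$)
$S{\left(g,h \right)} = -97 + g^{2} + g h$ ($S{\left(g,h \right)} = \left(g^{2} + g h\right) - 97 = -97 + g^{2} + g h$)
$\frac{S{\left(211,12 \right)}}{W} + \frac{12741}{41121} = \frac{-97 + 211^{2} + 211 \cdot 12}{49686} + \frac{12741}{41121} = \left(-97 + 44521 + 2532\right) \frac{1}{49686} + 12741 \cdot \frac{1}{41121} = 46956 \cdot \frac{1}{49686} + \frac{4247}{13707} = \frac{86}{91} + \frac{4247}{13707} = \frac{1565279}{1247337}$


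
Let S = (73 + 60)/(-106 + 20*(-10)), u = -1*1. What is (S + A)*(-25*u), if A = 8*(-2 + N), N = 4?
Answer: 119075/306 ≈ 389.13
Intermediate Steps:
u = -1
S = -133/306 (S = 133/(-106 - 200) = 133/(-306) = 133*(-1/306) = -133/306 ≈ -0.43464)
A = 16 (A = 8*(-2 + 4) = 8*2 = 16)
(S + A)*(-25*u) = (-133/306 + 16)*(-25*(-1)) = (4763/306)*25 = 119075/306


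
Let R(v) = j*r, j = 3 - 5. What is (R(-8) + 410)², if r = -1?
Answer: 169744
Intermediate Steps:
j = -2
R(v) = 2 (R(v) = -2*(-1) = 2)
(R(-8) + 410)² = (2 + 410)² = 412² = 169744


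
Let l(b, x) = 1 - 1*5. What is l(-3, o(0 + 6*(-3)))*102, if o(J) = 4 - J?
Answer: -408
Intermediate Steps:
l(b, x) = -4 (l(b, x) = 1 - 5 = -4)
l(-3, o(0 + 6*(-3)))*102 = -4*102 = -408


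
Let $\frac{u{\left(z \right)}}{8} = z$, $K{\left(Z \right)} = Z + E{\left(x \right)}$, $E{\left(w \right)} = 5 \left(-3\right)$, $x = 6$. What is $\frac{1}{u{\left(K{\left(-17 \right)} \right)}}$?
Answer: $- \frac{1}{256} \approx -0.0039063$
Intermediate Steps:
$E{\left(w \right)} = -15$
$K{\left(Z \right)} = -15 + Z$ ($K{\left(Z \right)} = Z - 15 = -15 + Z$)
$u{\left(z \right)} = 8 z$
$\frac{1}{u{\left(K{\left(-17 \right)} \right)}} = \frac{1}{8 \left(-15 - 17\right)} = \frac{1}{8 \left(-32\right)} = \frac{1}{-256} = - \frac{1}{256}$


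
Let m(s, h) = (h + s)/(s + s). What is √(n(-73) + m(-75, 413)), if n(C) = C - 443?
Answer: I*√116607/15 ≈ 22.765*I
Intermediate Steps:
m(s, h) = (h + s)/(2*s) (m(s, h) = (h + s)/((2*s)) = (h + s)*(1/(2*s)) = (h + s)/(2*s))
n(C) = -443 + C
√(n(-73) + m(-75, 413)) = √((-443 - 73) + (½)*(413 - 75)/(-75)) = √(-516 + (½)*(-1/75)*338) = √(-516 - 169/75) = √(-38869/75) = I*√116607/15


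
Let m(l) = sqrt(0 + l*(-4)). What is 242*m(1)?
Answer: 484*I ≈ 484.0*I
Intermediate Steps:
m(l) = 2*sqrt(-l) (m(l) = sqrt(0 - 4*l) = sqrt(-4*l) = 2*sqrt(-l))
242*m(1) = 242*(2*sqrt(-1*1)) = 242*(2*sqrt(-1)) = 242*(2*I) = 484*I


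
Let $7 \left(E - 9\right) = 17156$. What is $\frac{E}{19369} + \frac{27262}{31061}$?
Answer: $\frac{4231103105}{4211343563} \approx 1.0047$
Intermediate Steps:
$E = \frac{17219}{7}$ ($E = 9 + \frac{1}{7} \cdot 17156 = 9 + \frac{17156}{7} = \frac{17219}{7} \approx 2459.9$)
$\frac{E}{19369} + \frac{27262}{31061} = \frac{17219}{7 \cdot 19369} + \frac{27262}{31061} = \frac{17219}{7} \cdot \frac{1}{19369} + 27262 \cdot \frac{1}{31061} = \frac{17219}{135583} + \frac{27262}{31061} = \frac{4231103105}{4211343563}$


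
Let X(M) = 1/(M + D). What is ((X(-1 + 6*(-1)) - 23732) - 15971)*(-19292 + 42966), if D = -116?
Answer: -115611268780/123 ≈ -9.3993e+8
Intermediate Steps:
X(M) = 1/(-116 + M) (X(M) = 1/(M - 116) = 1/(-116 + M))
((X(-1 + 6*(-1)) - 23732) - 15971)*(-19292 + 42966) = ((1/(-116 + (-1 + 6*(-1))) - 23732) - 15971)*(-19292 + 42966) = ((1/(-116 + (-1 - 6)) - 23732) - 15971)*23674 = ((1/(-116 - 7) - 23732) - 15971)*23674 = ((1/(-123) - 23732) - 15971)*23674 = ((-1/123 - 23732) - 15971)*23674 = (-2919037/123 - 15971)*23674 = -4883470/123*23674 = -115611268780/123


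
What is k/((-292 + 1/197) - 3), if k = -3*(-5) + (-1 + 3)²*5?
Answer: -985/8302 ≈ -0.11865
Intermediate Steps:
k = 35 (k = 15 + 2²*5 = 15 + 4*5 = 15 + 20 = 35)
k/((-292 + 1/197) - 3) = 35/((-292 + 1/197) - 3) = 35/(-57523/197 - 3) = 35/(-58114/197) = 35*(-197/58114) = -985/8302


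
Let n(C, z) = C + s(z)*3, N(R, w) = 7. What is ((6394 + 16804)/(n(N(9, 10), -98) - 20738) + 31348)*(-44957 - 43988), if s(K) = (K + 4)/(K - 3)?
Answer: -5837125121098030/2093549 ≈ -2.7881e+9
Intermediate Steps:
s(K) = (4 + K)/(-3 + K)
n(C, z) = C + 3*(4 + z)/(-3 + z) (n(C, z) = C + ((4 + z)/(-3 + z))*3 = C + 3*(4 + z)/(-3 + z))
((6394 + 16804)/(n(N(9, 10), -98) - 20738) + 31348)*(-44957 - 43988) = ((6394 + 16804)/((12 + 3*(-98) + 7*(-3 - 98))/(-3 - 98) - 20738) + 31348)*(-44957 - 43988) = (23198/((12 - 294 + 7*(-101))/(-101) - 20738) + 31348)*(-88945) = (23198/(-(12 - 294 - 707)/101 - 20738) + 31348)*(-88945) = (23198/(-1/101*(-989) - 20738) + 31348)*(-88945) = (23198/(989/101 - 20738) + 31348)*(-88945) = (23198/(-2093549/101) + 31348)*(-88945) = (23198*(-101/2093549) + 31348)*(-88945) = (-2342998/2093549 + 31348)*(-88945) = (65626231054/2093549)*(-88945) = -5837125121098030/2093549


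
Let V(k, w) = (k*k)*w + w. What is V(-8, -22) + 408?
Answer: -1022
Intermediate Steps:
V(k, w) = w + w*k² (V(k, w) = k²*w + w = w*k² + w = w + w*k²)
V(-8, -22) + 408 = -22*(1 + (-8)²) + 408 = -22*(1 + 64) + 408 = -22*65 + 408 = -1430 + 408 = -1022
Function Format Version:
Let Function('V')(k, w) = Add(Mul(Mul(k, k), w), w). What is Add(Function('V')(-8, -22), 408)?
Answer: -1022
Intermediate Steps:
Function('V')(k, w) = Add(w, Mul(w, Pow(k, 2))) (Function('V')(k, w) = Add(Mul(Pow(k, 2), w), w) = Add(Mul(w, Pow(k, 2)), w) = Add(w, Mul(w, Pow(k, 2))))
Add(Function('V')(-8, -22), 408) = Add(Mul(-22, Add(1, Pow(-8, 2))), 408) = Add(Mul(-22, Add(1, 64)), 408) = Add(Mul(-22, 65), 408) = Add(-1430, 408) = -1022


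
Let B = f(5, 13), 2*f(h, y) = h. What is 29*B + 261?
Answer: 667/2 ≈ 333.50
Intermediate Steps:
f(h, y) = h/2
B = 5/2 (B = (½)*5 = 5/2 ≈ 2.5000)
29*B + 261 = 29*(5/2) + 261 = 145/2 + 261 = 667/2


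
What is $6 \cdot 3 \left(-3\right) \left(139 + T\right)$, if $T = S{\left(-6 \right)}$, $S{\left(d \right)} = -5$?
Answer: $-7236$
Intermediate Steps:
$T = -5$
$6 \cdot 3 \left(-3\right) \left(139 + T\right) = 6 \cdot 3 \left(-3\right) \left(139 - 5\right) = 18 \left(-3\right) 134 = \left(-54\right) 134 = -7236$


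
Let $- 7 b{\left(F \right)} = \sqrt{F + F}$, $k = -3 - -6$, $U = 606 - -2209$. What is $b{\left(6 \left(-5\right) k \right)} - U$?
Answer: $-2815 - \frac{6 i \sqrt{5}}{7} \approx -2815.0 - 1.9166 i$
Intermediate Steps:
$U = 2815$ ($U = 606 + 2209 = 2815$)
$k = 3$ ($k = -3 + 6 = 3$)
$b{\left(F \right)} = - \frac{\sqrt{2} \sqrt{F}}{7}$ ($b{\left(F \right)} = - \frac{\sqrt{F + F}}{7} = - \frac{\sqrt{2 F}}{7} = - \frac{\sqrt{2} \sqrt{F}}{7}$)
$b{\left(6 \left(-5\right) k \right)} - U = - \frac{\sqrt{2} \sqrt{6 \left(-5\right) 3}}{7} - 2815 = - \frac{\sqrt{2} \sqrt{\left(-30\right) 3}}{7} - 2815 = - \frac{\sqrt{2} \sqrt{-90}}{7} - 2815 = - \frac{\sqrt{2} \cdot 3 i \sqrt{10}}{7} - 2815 = - \frac{6 i \sqrt{5}}{7} - 2815 = -2815 - \frac{6 i \sqrt{5}}{7}$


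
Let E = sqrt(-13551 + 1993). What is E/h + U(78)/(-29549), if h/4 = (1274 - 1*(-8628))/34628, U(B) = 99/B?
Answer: -33/768274 + 8657*I*sqrt(11558)/9902 ≈ -4.2953e-5 + 93.991*I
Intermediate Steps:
E = I*sqrt(11558) (E = sqrt(-11558) = I*sqrt(11558) ≈ 107.51*I)
h = 9902/8657 (h = 4*((1274 - 1*(-8628))/34628) = 4*((1274 + 8628)*(1/34628)) = 4*(9902*(1/34628)) = 4*(4951/17314) = 9902/8657 ≈ 1.1438)
E/h + U(78)/(-29549) = (I*sqrt(11558))/(9902/8657) + (99/78)/(-29549) = (I*sqrt(11558))*(8657/9902) + (99*(1/78))*(-1/29549) = 8657*I*sqrt(11558)/9902 + (33/26)*(-1/29549) = 8657*I*sqrt(11558)/9902 - 33/768274 = -33/768274 + 8657*I*sqrt(11558)/9902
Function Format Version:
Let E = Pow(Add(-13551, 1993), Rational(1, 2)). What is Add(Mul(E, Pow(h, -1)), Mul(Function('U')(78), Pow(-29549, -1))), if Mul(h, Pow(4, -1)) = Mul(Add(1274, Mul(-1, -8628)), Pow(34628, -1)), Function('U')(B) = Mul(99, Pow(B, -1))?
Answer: Add(Rational(-33, 768274), Mul(Rational(8657, 9902), I, Pow(11558, Rational(1, 2)))) ≈ Add(-4.2953e-5, Mul(93.991, I))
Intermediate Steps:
E = Mul(I, Pow(11558, Rational(1, 2))) (E = Pow(-11558, Rational(1, 2)) = Mul(I, Pow(11558, Rational(1, 2))) ≈ Mul(107.51, I))
h = Rational(9902, 8657) (h = Mul(4, Mul(Add(1274, Mul(-1, -8628)), Pow(34628, -1))) = Mul(4, Mul(Add(1274, 8628), Rational(1, 34628))) = Mul(4, Mul(9902, Rational(1, 34628))) = Mul(4, Rational(4951, 17314)) = Rational(9902, 8657) ≈ 1.1438)
Add(Mul(E, Pow(h, -1)), Mul(Function('U')(78), Pow(-29549, -1))) = Add(Mul(Mul(I, Pow(11558, Rational(1, 2))), Pow(Rational(9902, 8657), -1)), Mul(Mul(99, Pow(78, -1)), Pow(-29549, -1))) = Add(Mul(Mul(I, Pow(11558, Rational(1, 2))), Rational(8657, 9902)), Mul(Mul(99, Rational(1, 78)), Rational(-1, 29549))) = Add(Mul(Rational(8657, 9902), I, Pow(11558, Rational(1, 2))), Mul(Rational(33, 26), Rational(-1, 29549))) = Add(Mul(Rational(8657, 9902), I, Pow(11558, Rational(1, 2))), Rational(-33, 768274)) = Add(Rational(-33, 768274), Mul(Rational(8657, 9902), I, Pow(11558, Rational(1, 2))))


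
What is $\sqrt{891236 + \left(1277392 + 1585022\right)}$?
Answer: $5 \sqrt{150146} \approx 1937.4$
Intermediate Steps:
$\sqrt{891236 + \left(1277392 + 1585022\right)} = \sqrt{891236 + 2862414} = \sqrt{3753650} = 5 \sqrt{150146}$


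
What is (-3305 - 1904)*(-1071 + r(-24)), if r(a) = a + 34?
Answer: 5526749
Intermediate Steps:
r(a) = 34 + a
(-3305 - 1904)*(-1071 + r(-24)) = (-3305 - 1904)*(-1071 + (34 - 24)) = -5209*(-1071 + 10) = -5209*(-1061) = 5526749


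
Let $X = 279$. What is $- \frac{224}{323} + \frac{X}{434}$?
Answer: $- \frac{229}{4522} \approx -0.050641$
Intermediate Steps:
$- \frac{224}{323} + \frac{X}{434} = - \frac{224}{323} + \frac{279}{434} = \left(-224\right) \frac{1}{323} + 279 \cdot \frac{1}{434} = - \frac{224}{323} + \frac{9}{14} = - \frac{229}{4522}$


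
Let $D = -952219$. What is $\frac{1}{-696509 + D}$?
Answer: $- \frac{1}{1648728} \approx -6.0653 \cdot 10^{-7}$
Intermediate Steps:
$\frac{1}{-696509 + D} = \frac{1}{-696509 - 952219} = \frac{1}{-1648728} = - \frac{1}{1648728}$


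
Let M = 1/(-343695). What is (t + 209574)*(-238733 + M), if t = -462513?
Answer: 6917994497554468/114565 ≈ 6.0385e+10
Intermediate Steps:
M = -1/343695 ≈ -2.9096e-6
(t + 209574)*(-238733 + M) = (-462513 + 209574)*(-238733 - 1/343695) = -252939*(-82051338436/343695) = 6917994497554468/114565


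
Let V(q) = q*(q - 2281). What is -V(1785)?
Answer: 885360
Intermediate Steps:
V(q) = q*(-2281 + q)
-V(1785) = -1785*(-2281 + 1785) = -1785*(-496) = -1*(-885360) = 885360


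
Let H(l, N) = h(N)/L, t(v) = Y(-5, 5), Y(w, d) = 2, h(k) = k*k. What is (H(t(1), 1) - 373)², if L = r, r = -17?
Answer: 40220964/289 ≈ 1.3917e+5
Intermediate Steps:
h(k) = k²
L = -17
t(v) = 2
H(l, N) = -N²/17 (H(l, N) = N²/(-17) = N²*(-1/17) = -N²/17)
(H(t(1), 1) - 373)² = (-1/17*1² - 373)² = (-1/17*1 - 373)² = (-1/17 - 373)² = (-6342/17)² = 40220964/289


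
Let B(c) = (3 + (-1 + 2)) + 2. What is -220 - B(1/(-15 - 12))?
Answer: -226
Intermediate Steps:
B(c) = 6 (B(c) = (3 + 1) + 2 = 4 + 2 = 6)
-220 - B(1/(-15 - 12)) = -220 - 1*6 = -220 - 6 = -226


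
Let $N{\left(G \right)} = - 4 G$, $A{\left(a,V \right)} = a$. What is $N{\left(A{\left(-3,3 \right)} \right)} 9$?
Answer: $108$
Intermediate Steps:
$N{\left(A{\left(-3,3 \right)} \right)} 9 = \left(-4\right) \left(-3\right) 9 = 12 \cdot 9 = 108$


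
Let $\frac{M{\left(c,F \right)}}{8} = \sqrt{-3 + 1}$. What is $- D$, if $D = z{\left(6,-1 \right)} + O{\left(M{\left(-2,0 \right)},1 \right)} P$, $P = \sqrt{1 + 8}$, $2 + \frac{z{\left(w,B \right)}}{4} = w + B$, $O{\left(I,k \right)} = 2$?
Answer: $-18$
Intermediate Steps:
$M{\left(c,F \right)} = 8 i \sqrt{2}$ ($M{\left(c,F \right)} = 8 \sqrt{-3 + 1} = 8 \sqrt{-2} = 8 i \sqrt{2}$)
$z{\left(w,B \right)} = -8 + 4 B + 4 w$ ($z{\left(w,B \right)} = -8 + 4 \left(w + B\right) = -8 + 4 \left(B + w\right) = -8 + \left(4 B + 4 w\right) = -8 + 4 B + 4 w$)
$P = 3$ ($P = \sqrt{9} = 3$)
$D = 18$ ($D = \left(-8 + 4 \left(-1\right) + 4 \cdot 6\right) + 2 \cdot 3 = \left(-8 - 4 + 24\right) + 6 = 12 + 6 = 18$)
$- D = \left(-1\right) 18 = -18$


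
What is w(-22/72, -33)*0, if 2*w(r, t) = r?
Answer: 0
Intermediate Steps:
w(r, t) = r/2
w(-22/72, -33)*0 = ((-22/72)/2)*0 = ((-22*1/72)/2)*0 = ((½)*(-11/36))*0 = -11/72*0 = 0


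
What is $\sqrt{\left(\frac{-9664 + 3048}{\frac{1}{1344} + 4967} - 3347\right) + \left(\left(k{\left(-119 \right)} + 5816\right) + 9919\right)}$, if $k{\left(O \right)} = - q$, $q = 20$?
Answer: $\frac{4 \sqrt{34444485886660517}}{6675649} \approx 111.21$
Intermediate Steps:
$k{\left(O \right)} = -20$ ($k{\left(O \right)} = \left(-1\right) 20 = -20$)
$\sqrt{\left(\frac{-9664 + 3048}{\frac{1}{1344} + 4967} - 3347\right) + \left(\left(k{\left(-119 \right)} + 5816\right) + 9919\right)} = \sqrt{\left(\frac{-9664 + 3048}{\frac{1}{1344} + 4967} - 3347\right) + \left(\left(-20 + 5816\right) + 9919\right)} = \sqrt{\left(- \frac{6616}{\frac{1}{1344} + 4967} - 3347\right) + \left(5796 + 9919\right)} = \sqrt{\left(- \frac{6616}{\frac{6675649}{1344}} - 3347\right) + 15715} = \sqrt{\left(\left(-6616\right) \frac{1344}{6675649} - 3347\right) + 15715} = \sqrt{\left(- \frac{8891904}{6675649} - 3347\right) + 15715} = \sqrt{- \frac{22352289107}{6675649} + 15715} = \sqrt{\frac{82555534928}{6675649}} = \frac{4 \sqrt{34444485886660517}}{6675649}$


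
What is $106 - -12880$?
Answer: $12986$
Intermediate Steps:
$106 - -12880 = 106 + 12880 = 12986$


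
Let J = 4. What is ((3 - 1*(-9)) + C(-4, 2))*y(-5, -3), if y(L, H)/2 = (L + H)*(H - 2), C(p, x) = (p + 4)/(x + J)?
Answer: 960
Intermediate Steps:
C(p, x) = (4 + p)/(4 + x) (C(p, x) = (p + 4)/(x + 4) = (4 + p)/(4 + x))
y(L, H) = 2*(-2 + H)*(H + L) (y(L, H) = 2*((L + H)*(H - 2)) = 2*((H + L)*(-2 + H)) = 2*((-2 + H)*(H + L)) = 2*(-2 + H)*(H + L))
((3 - 1*(-9)) + C(-4, 2))*y(-5, -3) = ((3 - 1*(-9)) + (4 - 4)/(4 + 2))*(-4*(-3) - 4*(-5) + 2*(-3)² + 2*(-3)*(-5)) = ((3 + 9) + 0/6)*(12 + 20 + 2*9 + 30) = (12 + (⅙)*0)*(12 + 20 + 18 + 30) = (12 + 0)*80 = 12*80 = 960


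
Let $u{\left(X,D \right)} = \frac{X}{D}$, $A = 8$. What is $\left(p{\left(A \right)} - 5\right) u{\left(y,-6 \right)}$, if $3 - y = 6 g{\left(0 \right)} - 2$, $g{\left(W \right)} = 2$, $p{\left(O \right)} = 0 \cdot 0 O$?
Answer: $- \frac{35}{6} \approx -5.8333$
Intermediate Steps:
$p{\left(O \right)} = 0$ ($p{\left(O \right)} = 0 O = 0$)
$y = -7$ ($y = 3 - \left(6 \cdot 2 - 2\right) = 3 - \left(12 - 2\right) = 3 - 10 = -7$)
$\left(p{\left(A \right)} - 5\right) u{\left(y,-6 \right)} = \left(0 - 5\right) \left(- \frac{7}{-6}\right) = - 5 \left(\left(-7\right) \left(- \frac{1}{6}\right)\right) = \left(-5\right) \frac{7}{6} = - \frac{35}{6}$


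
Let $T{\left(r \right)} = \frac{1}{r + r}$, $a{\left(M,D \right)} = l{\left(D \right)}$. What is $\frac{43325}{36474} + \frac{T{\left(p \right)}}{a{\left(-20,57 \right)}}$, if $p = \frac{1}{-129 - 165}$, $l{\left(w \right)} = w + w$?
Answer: $- \frac{35219}{346503} \approx -0.10164$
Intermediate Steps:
$l{\left(w \right)} = 2 w$
$a{\left(M,D \right)} = 2 D$
$p = - \frac{1}{294}$ ($p = \frac{1}{-294} = - \frac{1}{294} \approx -0.0034014$)
$T{\left(r \right)} = \frac{1}{2 r}$
$\frac{43325}{36474} + \frac{T{\left(p \right)}}{a{\left(-20,57 \right)}} = \frac{43325}{36474} + \frac{\frac{1}{2} \frac{1}{- \frac{1}{294}}}{2 \cdot 57} = 43325 \cdot \frac{1}{36474} + \frac{\frac{1}{2} \left(-294\right)}{114} = \frac{43325}{36474} - \frac{49}{38} = - \frac{35219}{346503}$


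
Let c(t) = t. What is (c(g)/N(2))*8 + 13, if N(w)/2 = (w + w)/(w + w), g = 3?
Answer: 25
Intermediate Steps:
N(w) = 2 (N(w) = 2*((w + w)/(w + w)) = 2*((2*w)/((2*w))) = 2*((2*w)*(1/(2*w))) = 2*1 = 2)
(c(g)/N(2))*8 + 13 = (3/2)*8 + 13 = 12 + 13 = 25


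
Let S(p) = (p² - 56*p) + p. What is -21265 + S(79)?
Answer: -19369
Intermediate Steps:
S(p) = p² - 55*p
-21265 + S(79) = -21265 + 79*(-55 + 79) = -21265 + 79*24 = -21265 + 1896 = -19369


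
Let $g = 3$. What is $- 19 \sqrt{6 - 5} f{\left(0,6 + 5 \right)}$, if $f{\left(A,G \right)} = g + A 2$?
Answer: $-57$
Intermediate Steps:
$f{\left(A,G \right)} = 3 + 2 A$ ($f{\left(A,G \right)} = 3 + A 2 = 3 + 2 A$)
$- 19 \sqrt{6 - 5} f{\left(0,6 + 5 \right)} = - 19 \sqrt{6 - 5} \left(3 + 2 \cdot 0\right) = - 19 \sqrt{1} \left(3 + 0\right) = \left(-19\right) 1 \cdot 3 = \left(-19\right) 3 = -57$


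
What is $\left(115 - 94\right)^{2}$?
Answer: $441$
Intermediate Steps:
$\left(115 - 94\right)^{2} = 21^{2} = 441$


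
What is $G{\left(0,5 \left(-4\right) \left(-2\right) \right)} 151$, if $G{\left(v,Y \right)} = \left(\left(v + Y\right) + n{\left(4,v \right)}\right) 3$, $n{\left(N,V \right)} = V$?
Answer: $18120$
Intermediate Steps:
$G{\left(v,Y \right)} = 3 Y + 6 v$ ($G{\left(v,Y \right)} = \left(\left(v + Y\right) + v\right) 3 = \left(\left(Y + v\right) + v\right) 3 = \left(Y + 2 v\right) 3 = 3 Y + 6 v$)
$G{\left(0,5 \left(-4\right) \left(-2\right) \right)} 151 = \left(3 \cdot 5 \left(-4\right) \left(-2\right) + 6 \cdot 0\right) 151 = \left(3 \left(\left(-20\right) \left(-2\right)\right) + 0\right) 151 = \left(3 \cdot 40 + 0\right) 151 = \left(120 + 0\right) 151 = 120 \cdot 151 = 18120$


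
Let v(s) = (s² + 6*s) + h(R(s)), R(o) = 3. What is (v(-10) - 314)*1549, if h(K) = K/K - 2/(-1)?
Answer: -419779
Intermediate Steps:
h(K) = 3 (h(K) = 1 - 2*(-1) = 1 + 2 = 3)
v(s) = 3 + s² + 6*s (v(s) = (s² + 6*s) + 3 = 3 + s² + 6*s)
(v(-10) - 314)*1549 = ((3 + (-10)² + 6*(-10)) - 314)*1549 = ((3 + 100 - 60) - 314)*1549 = (43 - 314)*1549 = -271*1549 = -419779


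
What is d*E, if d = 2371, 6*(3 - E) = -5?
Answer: 54533/6 ≈ 9088.8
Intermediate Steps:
E = 23/6 (E = 3 - ⅙*(-5) = 3 + ⅚ = 23/6 ≈ 3.8333)
d*E = 2371*(23/6) = 54533/6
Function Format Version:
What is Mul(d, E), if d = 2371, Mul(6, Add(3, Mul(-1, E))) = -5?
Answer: Rational(54533, 6) ≈ 9088.8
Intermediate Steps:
E = Rational(23, 6) (E = Add(3, Mul(Rational(-1, 6), -5)) = Add(3, Rational(5, 6)) = Rational(23, 6) ≈ 3.8333)
Mul(d, E) = Mul(2371, Rational(23, 6)) = Rational(54533, 6)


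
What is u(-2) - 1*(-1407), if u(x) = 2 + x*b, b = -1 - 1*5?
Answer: 1421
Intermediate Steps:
b = -6 (b = -1 - 5 = -6)
u(x) = 2 - 6*x (u(x) = 2 + x*(-6) = 2 - 6*x)
u(-2) - 1*(-1407) = (2 - 6*(-2)) - 1*(-1407) = (2 + 12) + 1407 = 14 + 1407 = 1421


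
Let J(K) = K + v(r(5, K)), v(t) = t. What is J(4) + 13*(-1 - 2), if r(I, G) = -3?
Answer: -38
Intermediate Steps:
J(K) = -3 + K (J(K) = K - 3 = -3 + K)
J(4) + 13*(-1 - 2) = (-3 + 4) + 13*(-1 - 2) = 1 + 13*(-3) = 1 - 39 = -38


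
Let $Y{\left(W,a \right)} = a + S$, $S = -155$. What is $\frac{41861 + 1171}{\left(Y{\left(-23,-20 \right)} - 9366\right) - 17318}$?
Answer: $- \frac{14344}{8953} \approx -1.6021$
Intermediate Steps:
$Y{\left(W,a \right)} = -155 + a$ ($Y{\left(W,a \right)} = a - 155 = -155 + a$)
$\frac{41861 + 1171}{\left(Y{\left(-23,-20 \right)} - 9366\right) - 17318} = \frac{41861 + 1171}{\left(\left(-155 - 20\right) - 9366\right) - 17318} = \frac{43032}{\left(-175 - 9366\right) - 17318} = \frac{43032}{-9541 - 17318} = \frac{43032}{-26859} = 43032 \left(- \frac{1}{26859}\right) = - \frac{14344}{8953}$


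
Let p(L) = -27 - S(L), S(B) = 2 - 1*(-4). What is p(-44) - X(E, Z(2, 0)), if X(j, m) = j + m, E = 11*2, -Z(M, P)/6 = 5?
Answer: -25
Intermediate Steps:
Z(M, P) = -30 (Z(M, P) = -6*5 = -30)
E = 22
S(B) = 6 (S(B) = 2 + 4 = 6)
p(L) = -33 (p(L) = -27 - 1*6 = -27 - 6 = -33)
p(-44) - X(E, Z(2, 0)) = -33 - (22 - 30) = -33 - 1*(-8) = -33 + 8 = -25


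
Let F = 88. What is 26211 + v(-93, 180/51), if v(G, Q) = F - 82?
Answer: 26217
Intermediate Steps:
v(G, Q) = 6 (v(G, Q) = 88 - 82 = 6)
26211 + v(-93, 180/51) = 26211 + 6 = 26217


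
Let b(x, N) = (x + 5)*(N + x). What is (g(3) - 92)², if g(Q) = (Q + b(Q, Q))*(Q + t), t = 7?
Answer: 174724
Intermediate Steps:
b(x, N) = (5 + x)*(N + x)
g(Q) = (7 + Q)*(2*Q² + 11*Q) (g(Q) = (Q + (Q² + 5*Q + 5*Q + Q*Q))*(Q + 7) = (Q + (Q² + 5*Q + 5*Q + Q²))*(7 + Q) = (Q + (2*Q² + 10*Q))*(7 + Q) = (2*Q² + 11*Q)*(7 + Q) = (7 + Q)*(2*Q² + 11*Q))
(g(3) - 92)² = (3*(77 + 2*3² + 25*3) - 92)² = (3*(77 + 2*9 + 75) - 92)² = (3*(77 + 18 + 75) - 92)² = (3*170 - 92)² = (510 - 92)² = 418² = 174724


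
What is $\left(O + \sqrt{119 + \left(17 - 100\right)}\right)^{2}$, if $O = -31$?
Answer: $625$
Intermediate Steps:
$\left(O + \sqrt{119 + \left(17 - 100\right)}\right)^{2} = \left(-31 + \sqrt{119 + \left(17 - 100\right)}\right)^{2} = \left(-31 + \sqrt{119 - 83}\right)^{2} = \left(-31 + \sqrt{36}\right)^{2} = \left(-31 + 6\right)^{2} = \left(-25\right)^{2} = 625$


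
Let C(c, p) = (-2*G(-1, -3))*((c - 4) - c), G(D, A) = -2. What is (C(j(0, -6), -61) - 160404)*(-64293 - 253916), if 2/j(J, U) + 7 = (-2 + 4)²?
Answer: 51047087780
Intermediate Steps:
j(J, U) = -⅔ (j(J, U) = 2/(-7 + (-2 + 4)²) = 2/(-7 + 2²) = 2/(-7 + 4) = 2/(-3) = 2*(-⅓) = -⅔)
C(c, p) = -16 (C(c, p) = (-2*(-2))*((c - 4) - c) = 4*((-4 + c) - c) = 4*(-4) = -16)
(C(j(0, -6), -61) - 160404)*(-64293 - 253916) = (-16 - 160404)*(-64293 - 253916) = -160420*(-318209) = 51047087780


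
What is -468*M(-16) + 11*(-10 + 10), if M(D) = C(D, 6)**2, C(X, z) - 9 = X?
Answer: -22932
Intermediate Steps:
C(X, z) = 9 + X
M(D) = (9 + D)**2
-468*M(-16) + 11*(-10 + 10) = -468*(9 - 16)**2 + 11*(-10 + 10) = -468*(-7)**2 + 11*0 = -468*49 + 0 = -22932 + 0 = -22932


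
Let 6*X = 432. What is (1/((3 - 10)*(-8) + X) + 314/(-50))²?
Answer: 402845041/10240000 ≈ 39.340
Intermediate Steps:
X = 72 (X = (⅙)*432 = 72)
(1/((3 - 10)*(-8) + X) + 314/(-50))² = (1/((3 - 10)*(-8) + 72) + 314/(-50))² = (1/(-7*(-8) + 72) + 314*(-1/50))² = (1/(56 + 72) - 157/25)² = (1/128 - 157/25)² = (-20071/3200)² = 402845041/10240000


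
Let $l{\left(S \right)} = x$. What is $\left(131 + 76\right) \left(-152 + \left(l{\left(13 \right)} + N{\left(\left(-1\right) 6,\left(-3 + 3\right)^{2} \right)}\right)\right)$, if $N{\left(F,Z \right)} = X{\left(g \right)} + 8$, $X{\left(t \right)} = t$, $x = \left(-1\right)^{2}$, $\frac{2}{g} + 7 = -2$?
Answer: $-29647$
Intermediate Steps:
$g = - \frac{2}{9}$ ($g = \frac{2}{-7 - 2} = \frac{2}{-9} = 2 \left(- \frac{1}{9}\right) = - \frac{2}{9} \approx -0.22222$)
$x = 1$
$l{\left(S \right)} = 1$
$N{\left(F,Z \right)} = \frac{70}{9}$ ($N{\left(F,Z \right)} = - \frac{2}{9} + 8 = \frac{70}{9}$)
$\left(131 + 76\right) \left(-152 + \left(l{\left(13 \right)} + N{\left(\left(-1\right) 6,\left(-3 + 3\right)^{2} \right)}\right)\right) = \left(131 + 76\right) \left(-152 + \left(1 + \frac{70}{9}\right)\right) = 207 \left(-152 + \frac{79}{9}\right) = 207 \left(- \frac{1289}{9}\right) = -29647$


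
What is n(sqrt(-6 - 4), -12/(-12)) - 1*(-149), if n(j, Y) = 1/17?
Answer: 2534/17 ≈ 149.06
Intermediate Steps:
n(j, Y) = 1/17
n(sqrt(-6 - 4), -12/(-12)) - 1*(-149) = 1/17 - 1*(-149) = 1/17 + 149 = 2534/17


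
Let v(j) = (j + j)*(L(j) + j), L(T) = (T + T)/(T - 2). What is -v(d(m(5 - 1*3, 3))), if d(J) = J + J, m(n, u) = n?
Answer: -64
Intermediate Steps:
L(T) = 2*T/(-2 + T) (L(T) = (2*T)/(-2 + T) = 2*T/(-2 + T))
d(J) = 2*J
v(j) = 2*j*(j + 2*j/(-2 + j)) (v(j) = (j + j)*(2*j/(-2 + j) + j) = (2*j)*(j + 2*j/(-2 + j)) = 2*j*(j + 2*j/(-2 + j)))
-v(d(m(5 - 1*3, 3))) = -2*(2*(5 - 1*3))³/(-2 + 2*(5 - 1*3)) = -2*(2*(5 - 3))³/(-2 + 2*(5 - 3)) = -2*(2*2)³/(-2 + 2*2) = -2*4³/(-2 + 4) = -2*64/2 = -1*64 = -64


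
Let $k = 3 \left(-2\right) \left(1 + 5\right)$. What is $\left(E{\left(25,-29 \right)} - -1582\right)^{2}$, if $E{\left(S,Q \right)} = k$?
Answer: $2390116$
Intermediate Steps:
$k = -36$ ($k = \left(-6\right) 6 = -36$)
$E{\left(S,Q \right)} = -36$
$\left(E{\left(25,-29 \right)} - -1582\right)^{2} = \left(-36 - -1582\right)^{2} = \left(-36 + 1582\right)^{2} = 1546^{2} = 2390116$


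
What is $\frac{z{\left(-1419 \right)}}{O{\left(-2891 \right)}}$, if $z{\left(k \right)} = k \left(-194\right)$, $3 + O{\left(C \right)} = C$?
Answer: $- \frac{137643}{1447} \approx -95.123$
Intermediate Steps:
$O{\left(C \right)} = -3 + C$
$z{\left(k \right)} = - 194 k$
$\frac{z{\left(-1419 \right)}}{O{\left(-2891 \right)}} = \frac{\left(-194\right) \left(-1419\right)}{-3 - 2891} = \frac{275286}{-2894} = 275286 \left(- \frac{1}{2894}\right) = - \frac{137643}{1447}$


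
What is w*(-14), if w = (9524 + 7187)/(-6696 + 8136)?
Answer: -116977/720 ≈ -162.47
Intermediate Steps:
w = 16711/1440 ≈ 11.605
w*(-14) = (16711/1440)*(-14) = -116977/720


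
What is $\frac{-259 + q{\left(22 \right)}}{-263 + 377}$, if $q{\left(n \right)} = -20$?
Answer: $- \frac{93}{38} \approx -2.4474$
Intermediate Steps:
$\frac{-259 + q{\left(22 \right)}}{-263 + 377} = \frac{-259 - 20}{-263 + 377} = - \frac{279}{114} = \left(-279\right) \frac{1}{114} = - \frac{93}{38}$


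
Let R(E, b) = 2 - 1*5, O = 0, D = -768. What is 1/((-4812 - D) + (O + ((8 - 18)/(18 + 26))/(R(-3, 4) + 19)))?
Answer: -352/1423493 ≈ -0.00024728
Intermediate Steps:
R(E, b) = -3 (R(E, b) = 2 - 5 = -3)
1/((-4812 - D) + (O + ((8 - 18)/(18 + 26))/(R(-3, 4) + 19))) = 1/((-4812 - 1*(-768)) + (0 + ((8 - 18)/(18 + 26))/(-3 + 19))) = 1/((-4812 + 768) + (0 + (-10/44)/16)) = 1/(-4044 + (0 + (-10*1/44)/16)) = 1/(-4044 + (0 + (1/16)*(-5/22))) = 1/(-4044 + (0 - 5/352)) = 1/(-4044 - 5/352) = 1/(-1423493/352) = -352/1423493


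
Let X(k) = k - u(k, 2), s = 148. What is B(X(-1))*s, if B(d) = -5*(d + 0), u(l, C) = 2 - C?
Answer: 740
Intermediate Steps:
X(k) = k (X(k) = k - (2 - 1*2) = k - (2 - 2) = k - 1*0 = k + 0 = k)
B(d) = -5*d
B(X(-1))*s = -5*(-1)*148 = 5*148 = 740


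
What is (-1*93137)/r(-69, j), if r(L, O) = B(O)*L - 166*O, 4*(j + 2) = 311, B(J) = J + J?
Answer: 93137/23028 ≈ 4.0445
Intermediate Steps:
B(J) = 2*J
j = 303/4 (j = -2 + (1/4)*311 = -2 + 311/4 = 303/4 ≈ 75.750)
r(L, O) = -166*O + 2*L*O (r(L, O) = (2*O)*L - 166*O = 2*L*O - 166*O = -166*O + 2*L*O)
(-1*93137)/r(-69, j) = (-1*93137)/((2*(303/4)*(-83 - 69))) = -93137/(2*(303/4)*(-152)) = -93137/(-23028) = -93137*(-1/23028) = 93137/23028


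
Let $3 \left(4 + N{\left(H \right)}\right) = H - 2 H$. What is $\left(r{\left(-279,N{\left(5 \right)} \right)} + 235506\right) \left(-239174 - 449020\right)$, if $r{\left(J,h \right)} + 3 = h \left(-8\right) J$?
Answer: $-153367473870$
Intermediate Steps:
$N{\left(H \right)} = -4 - \frac{H}{3}$ ($N{\left(H \right)} = -4 + \frac{H - 2 H}{3} = -4 + \frac{\left(-1\right) H}{3} = -4 - \frac{H}{3}$)
$r{\left(J,h \right)} = -3 - 8 J h$ ($r{\left(J,h \right)} = -3 + h \left(-8\right) J = -3 + - 8 h J = -3 - 8 J h$)
$\left(r{\left(-279,N{\left(5 \right)} \right)} + 235506\right) \left(-239174 - 449020\right) = \left(\left(-3 - - 2232 \left(-4 - \frac{5}{3}\right)\right) + 235506\right) \left(-239174 - 449020\right) = \left(\left(-3 - \left(-2232\right) \left(- \frac{17}{3}\right)\right) + 235506\right) \left(-688194\right) = \left(\left(-3 - 12648\right) + 235506\right) \left(-688194\right) = \left(-12651 + 235506\right) \left(-688194\right) = 222855 \left(-688194\right) = -153367473870$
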